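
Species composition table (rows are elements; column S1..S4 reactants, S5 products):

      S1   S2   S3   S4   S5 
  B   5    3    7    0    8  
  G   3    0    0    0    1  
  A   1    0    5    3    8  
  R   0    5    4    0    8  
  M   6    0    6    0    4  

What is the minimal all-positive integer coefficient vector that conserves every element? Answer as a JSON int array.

Coefficients: [1, 4, 1, 6, 3]

B: 1·5+4·3+1·7+6·0 = 24 | 3·8 = 24
G: 1·3+4·0+1·0+6·0 = 3 | 3·1 = 3
A: 1·1+4·0+1·5+6·3 = 24 | 3·8 = 24
R: 1·0+4·5+1·4+6·0 = 24 | 3·8 = 24
M: 1·6+4·0+1·6+6·0 = 12 | 3·4 = 12
gcd(1,4,1,6,3) = 1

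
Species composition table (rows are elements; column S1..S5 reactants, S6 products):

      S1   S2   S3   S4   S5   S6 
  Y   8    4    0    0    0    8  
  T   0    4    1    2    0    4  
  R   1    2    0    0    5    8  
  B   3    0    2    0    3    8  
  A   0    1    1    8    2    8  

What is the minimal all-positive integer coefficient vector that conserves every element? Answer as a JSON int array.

Coefficients: [3, 2, 4, 2, 5, 4]

Y: 3·8+2·4+4·0+2·0+5·0 = 32 | 4·8 = 32
T: 3·0+2·4+4·1+2·2+5·0 = 16 | 4·4 = 16
R: 3·1+2·2+4·0+2·0+5·5 = 32 | 4·8 = 32
B: 3·3+2·0+4·2+2·0+5·3 = 32 | 4·8 = 32
A: 3·0+2·1+4·1+2·8+5·2 = 32 | 4·8 = 32
gcd(3,2,4,2,5,4) = 1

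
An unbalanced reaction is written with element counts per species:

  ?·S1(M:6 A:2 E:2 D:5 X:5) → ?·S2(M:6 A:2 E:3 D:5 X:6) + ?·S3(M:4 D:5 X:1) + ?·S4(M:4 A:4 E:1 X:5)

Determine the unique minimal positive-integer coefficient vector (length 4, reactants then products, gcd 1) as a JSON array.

M: 5·6 = 30 | 3·6+2·4+1·4 = 30
A: 5·2 = 10 | 3·2+2·0+1·4 = 10
E: 5·2 = 10 | 3·3+2·0+1·1 = 10
D: 5·5 = 25 | 3·5+2·5+1·0 = 25
X: 5·5 = 25 | 3·6+2·1+1·5 = 25
gcd(5,3,2,1) = 1

Coefficients: [5, 3, 2, 1]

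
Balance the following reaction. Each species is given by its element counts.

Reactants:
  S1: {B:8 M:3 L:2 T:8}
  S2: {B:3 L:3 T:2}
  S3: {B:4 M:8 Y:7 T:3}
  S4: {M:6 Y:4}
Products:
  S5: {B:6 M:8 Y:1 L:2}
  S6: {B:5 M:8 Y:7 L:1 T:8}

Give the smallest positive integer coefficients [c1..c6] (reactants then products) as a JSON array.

Coefficients: [4, 1, 2, 6, 3, 5]

B: 4·8+1·3+2·4+6·0 = 43 | 3·6+5·5 = 43
M: 4·3+1·0+2·8+6·6 = 64 | 3·8+5·8 = 64
Y: 4·0+1·0+2·7+6·4 = 38 | 3·1+5·7 = 38
L: 4·2+1·3+2·0+6·0 = 11 | 3·2+5·1 = 11
T: 4·8+1·2+2·3+6·0 = 40 | 3·0+5·8 = 40
gcd(4,1,2,6,3,5) = 1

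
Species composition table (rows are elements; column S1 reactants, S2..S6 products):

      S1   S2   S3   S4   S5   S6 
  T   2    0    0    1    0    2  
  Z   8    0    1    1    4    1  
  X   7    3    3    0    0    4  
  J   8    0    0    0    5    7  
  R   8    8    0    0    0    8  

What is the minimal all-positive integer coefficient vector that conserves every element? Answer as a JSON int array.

Coefficients: [4, 3, 5, 6, 5, 1]

T: 4·2 = 8 | 3·0+5·0+6·1+5·0+1·2 = 8
Z: 4·8 = 32 | 3·0+5·1+6·1+5·4+1·1 = 32
X: 4·7 = 28 | 3·3+5·3+6·0+5·0+1·4 = 28
J: 4·8 = 32 | 3·0+5·0+6·0+5·5+1·7 = 32
R: 4·8 = 32 | 3·8+5·0+6·0+5·0+1·8 = 32
gcd(4,3,5,6,5,1) = 1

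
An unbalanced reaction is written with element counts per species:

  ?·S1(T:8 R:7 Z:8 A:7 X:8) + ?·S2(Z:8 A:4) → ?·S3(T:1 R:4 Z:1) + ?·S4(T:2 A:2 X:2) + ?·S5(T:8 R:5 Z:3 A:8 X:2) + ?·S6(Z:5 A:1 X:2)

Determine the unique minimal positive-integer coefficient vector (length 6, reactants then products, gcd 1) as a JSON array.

T: 3·8+1·0 = 24 | 4·1+6·2+1·8+5·0 = 24
R: 3·7+1·0 = 21 | 4·4+6·0+1·5+5·0 = 21
Z: 3·8+1·8 = 32 | 4·1+6·0+1·3+5·5 = 32
A: 3·7+1·4 = 25 | 4·0+6·2+1·8+5·1 = 25
X: 3·8+1·0 = 24 | 4·0+6·2+1·2+5·2 = 24
gcd(3,1,4,6,1,5) = 1

Coefficients: [3, 1, 4, 6, 1, 5]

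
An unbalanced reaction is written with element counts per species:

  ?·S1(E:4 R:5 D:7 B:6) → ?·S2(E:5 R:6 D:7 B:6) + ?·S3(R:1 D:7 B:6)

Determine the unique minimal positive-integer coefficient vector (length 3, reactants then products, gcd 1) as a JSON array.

Coefficients: [5, 4, 1]

E: 5·4 = 20 | 4·5+1·0 = 20
R: 5·5 = 25 | 4·6+1·1 = 25
D: 5·7 = 35 | 4·7+1·7 = 35
B: 5·6 = 30 | 4·6+1·6 = 30
gcd(5,4,1) = 1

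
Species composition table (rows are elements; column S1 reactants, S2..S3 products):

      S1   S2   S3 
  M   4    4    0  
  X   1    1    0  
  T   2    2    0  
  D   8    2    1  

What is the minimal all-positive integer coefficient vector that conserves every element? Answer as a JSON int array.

Coefficients: [1, 1, 6]

M: 1·4 = 4 | 1·4+6·0 = 4
X: 1·1 = 1 | 1·1+6·0 = 1
T: 1·2 = 2 | 1·2+6·0 = 2
D: 1·8 = 8 | 1·2+6·1 = 8
gcd(1,1,6) = 1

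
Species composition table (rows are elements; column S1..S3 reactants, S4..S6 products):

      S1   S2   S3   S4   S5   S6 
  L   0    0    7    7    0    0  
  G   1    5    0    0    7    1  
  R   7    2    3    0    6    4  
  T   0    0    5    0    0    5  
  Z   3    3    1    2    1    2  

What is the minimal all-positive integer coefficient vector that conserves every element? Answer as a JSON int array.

L: 2·0+5·0+6·7 = 42 | 6·7+3·0+6·0 = 42
G: 2·1+5·5+6·0 = 27 | 6·0+3·7+6·1 = 27
R: 2·7+5·2+6·3 = 42 | 6·0+3·6+6·4 = 42
T: 2·0+5·0+6·5 = 30 | 6·0+3·0+6·5 = 30
Z: 2·3+5·3+6·1 = 27 | 6·2+3·1+6·2 = 27
gcd(2,5,6,6,3,6) = 1

Coefficients: [2, 5, 6, 6, 3, 6]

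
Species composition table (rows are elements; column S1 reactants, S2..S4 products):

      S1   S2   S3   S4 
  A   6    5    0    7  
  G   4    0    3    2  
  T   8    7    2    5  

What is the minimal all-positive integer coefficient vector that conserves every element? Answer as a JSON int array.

Coefficients: [2, 1, 2, 1]

A: 2·6 = 12 | 1·5+2·0+1·7 = 12
G: 2·4 = 8 | 1·0+2·3+1·2 = 8
T: 2·8 = 16 | 1·7+2·2+1·5 = 16
gcd(2,1,2,1) = 1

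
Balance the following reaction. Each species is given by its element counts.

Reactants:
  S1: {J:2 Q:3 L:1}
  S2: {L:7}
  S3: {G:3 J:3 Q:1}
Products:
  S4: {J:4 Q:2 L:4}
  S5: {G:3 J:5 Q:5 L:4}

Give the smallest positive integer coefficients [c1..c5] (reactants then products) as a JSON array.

G: 6·0+2·0+4·3 = 12 | 1·0+4·3 = 12
J: 6·2+2·0+4·3 = 24 | 1·4+4·5 = 24
Q: 6·3+2·0+4·1 = 22 | 1·2+4·5 = 22
L: 6·1+2·7+4·0 = 20 | 1·4+4·4 = 20
gcd(6,2,4,1,4) = 1

Coefficients: [6, 2, 4, 1, 4]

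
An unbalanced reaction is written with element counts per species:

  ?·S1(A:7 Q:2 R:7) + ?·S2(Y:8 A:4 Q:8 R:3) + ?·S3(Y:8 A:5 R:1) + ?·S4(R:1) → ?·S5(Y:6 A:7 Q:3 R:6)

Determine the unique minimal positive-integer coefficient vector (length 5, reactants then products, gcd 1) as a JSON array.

Coefficients: [2, 1, 2, 5, 4]

Y: 2·0+1·8+2·8+5·0 = 24 | 4·6 = 24
A: 2·7+1·4+2·5+5·0 = 28 | 4·7 = 28
Q: 2·2+1·8+2·0+5·0 = 12 | 4·3 = 12
R: 2·7+1·3+2·1+5·1 = 24 | 4·6 = 24
gcd(2,1,2,5,4) = 1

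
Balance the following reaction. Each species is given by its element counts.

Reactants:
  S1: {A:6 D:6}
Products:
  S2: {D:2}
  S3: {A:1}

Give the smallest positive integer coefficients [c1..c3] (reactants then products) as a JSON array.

A: 1·6 = 6 | 3·0+6·1 = 6
D: 1·6 = 6 | 3·2+6·0 = 6
gcd(1,3,6) = 1

Coefficients: [1, 3, 6]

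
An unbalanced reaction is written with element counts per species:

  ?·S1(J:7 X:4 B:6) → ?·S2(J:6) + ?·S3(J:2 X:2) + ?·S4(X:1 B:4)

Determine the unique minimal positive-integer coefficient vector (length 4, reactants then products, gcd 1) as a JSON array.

Coefficients: [4, 3, 5, 6]

J: 4·7 = 28 | 3·6+5·2+6·0 = 28
X: 4·4 = 16 | 3·0+5·2+6·1 = 16
B: 4·6 = 24 | 3·0+5·0+6·4 = 24
gcd(4,3,5,6) = 1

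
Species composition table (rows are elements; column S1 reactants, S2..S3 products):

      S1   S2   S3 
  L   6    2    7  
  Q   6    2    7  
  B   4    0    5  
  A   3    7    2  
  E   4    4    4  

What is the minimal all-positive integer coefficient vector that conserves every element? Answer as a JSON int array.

Coefficients: [5, 1, 4]

L: 5·6 = 30 | 1·2+4·7 = 30
Q: 5·6 = 30 | 1·2+4·7 = 30
B: 5·4 = 20 | 1·0+4·5 = 20
A: 5·3 = 15 | 1·7+4·2 = 15
E: 5·4 = 20 | 1·4+4·4 = 20
gcd(5,1,4) = 1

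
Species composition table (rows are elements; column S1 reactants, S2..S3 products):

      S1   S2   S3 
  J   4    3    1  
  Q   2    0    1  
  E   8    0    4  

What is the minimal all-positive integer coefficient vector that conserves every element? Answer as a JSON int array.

Coefficients: [3, 2, 6]

J: 3·4 = 12 | 2·3+6·1 = 12
Q: 3·2 = 6 | 2·0+6·1 = 6
E: 3·8 = 24 | 2·0+6·4 = 24
gcd(3,2,6) = 1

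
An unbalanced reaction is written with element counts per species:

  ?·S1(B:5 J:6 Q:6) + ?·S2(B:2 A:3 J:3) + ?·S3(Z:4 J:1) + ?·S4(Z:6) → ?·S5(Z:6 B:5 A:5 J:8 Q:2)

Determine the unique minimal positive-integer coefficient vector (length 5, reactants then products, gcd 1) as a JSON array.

Coefficients: [1, 5, 3, 1, 3]

Z: 1·0+5·0+3·4+1·6 = 18 | 3·6 = 18
B: 1·5+5·2+3·0+1·0 = 15 | 3·5 = 15
A: 1·0+5·3+3·0+1·0 = 15 | 3·5 = 15
J: 1·6+5·3+3·1+1·0 = 24 | 3·8 = 24
Q: 1·6+5·0+3·0+1·0 = 6 | 3·2 = 6
gcd(1,5,3,1,3) = 1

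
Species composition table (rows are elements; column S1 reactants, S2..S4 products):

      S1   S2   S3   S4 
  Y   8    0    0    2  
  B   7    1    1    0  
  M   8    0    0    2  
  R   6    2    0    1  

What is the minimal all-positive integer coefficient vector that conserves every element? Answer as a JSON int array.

Coefficients: [1, 1, 6, 4]

Y: 1·8 = 8 | 1·0+6·0+4·2 = 8
B: 1·7 = 7 | 1·1+6·1+4·0 = 7
M: 1·8 = 8 | 1·0+6·0+4·2 = 8
R: 1·6 = 6 | 1·2+6·0+4·1 = 6
gcd(1,1,6,4) = 1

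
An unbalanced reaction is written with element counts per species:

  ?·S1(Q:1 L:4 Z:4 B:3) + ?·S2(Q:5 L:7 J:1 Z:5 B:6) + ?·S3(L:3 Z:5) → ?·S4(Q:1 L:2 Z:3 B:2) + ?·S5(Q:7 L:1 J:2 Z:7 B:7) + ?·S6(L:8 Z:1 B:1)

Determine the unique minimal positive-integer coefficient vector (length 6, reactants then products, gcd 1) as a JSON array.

Q: 3·1+2·5+1·0 = 13 | 6·1+1·7+2·0 = 13
L: 3·4+2·7+1·3 = 29 | 6·2+1·1+2·8 = 29
J: 3·0+2·1+1·0 = 2 | 6·0+1·2+2·0 = 2
Z: 3·4+2·5+1·5 = 27 | 6·3+1·7+2·1 = 27
B: 3·3+2·6+1·0 = 21 | 6·2+1·7+2·1 = 21
gcd(3,2,1,6,1,2) = 1

Coefficients: [3, 2, 1, 6, 1, 2]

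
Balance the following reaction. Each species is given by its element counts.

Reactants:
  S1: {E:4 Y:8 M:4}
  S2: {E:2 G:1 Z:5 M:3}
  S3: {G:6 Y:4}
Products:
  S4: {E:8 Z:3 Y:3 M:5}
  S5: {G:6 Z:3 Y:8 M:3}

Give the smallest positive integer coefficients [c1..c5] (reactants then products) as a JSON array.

E: 5·4+6·2+5·0 = 32 | 4·8+6·0 = 32
G: 5·0+6·1+5·6 = 36 | 4·0+6·6 = 36
Z: 5·0+6·5+5·0 = 30 | 4·3+6·3 = 30
Y: 5·8+6·0+5·4 = 60 | 4·3+6·8 = 60
M: 5·4+6·3+5·0 = 38 | 4·5+6·3 = 38
gcd(5,6,5,4,6) = 1

Coefficients: [5, 6, 5, 4, 6]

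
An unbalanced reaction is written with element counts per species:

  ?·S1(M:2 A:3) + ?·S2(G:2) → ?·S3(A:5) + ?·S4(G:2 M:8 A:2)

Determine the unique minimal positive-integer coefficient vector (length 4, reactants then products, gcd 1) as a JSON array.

G: 4·0+1·2 = 2 | 2·0+1·2 = 2
M: 4·2+1·0 = 8 | 2·0+1·8 = 8
A: 4·3+1·0 = 12 | 2·5+1·2 = 12
gcd(4,1,2,1) = 1

Coefficients: [4, 1, 2, 1]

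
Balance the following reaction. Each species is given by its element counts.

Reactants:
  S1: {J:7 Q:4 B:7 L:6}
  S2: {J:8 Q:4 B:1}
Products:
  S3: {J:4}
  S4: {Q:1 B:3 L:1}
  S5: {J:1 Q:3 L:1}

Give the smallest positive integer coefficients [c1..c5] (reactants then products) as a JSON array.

Coefficients: [1, 2, 5, 3, 3]

J: 1·7+2·8 = 23 | 5·4+3·0+3·1 = 23
Q: 1·4+2·4 = 12 | 5·0+3·1+3·3 = 12
B: 1·7+2·1 = 9 | 5·0+3·3+3·0 = 9
L: 1·6+2·0 = 6 | 5·0+3·1+3·1 = 6
gcd(1,2,5,3,3) = 1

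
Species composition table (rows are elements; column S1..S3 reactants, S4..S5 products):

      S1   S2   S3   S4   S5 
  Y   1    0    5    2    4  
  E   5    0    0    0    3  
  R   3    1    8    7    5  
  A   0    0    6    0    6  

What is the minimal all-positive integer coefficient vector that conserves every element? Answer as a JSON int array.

Coefficients: [3, 4, 5, 4, 5]

Y: 3·1+4·0+5·5 = 28 | 4·2+5·4 = 28
E: 3·5+4·0+5·0 = 15 | 4·0+5·3 = 15
R: 3·3+4·1+5·8 = 53 | 4·7+5·5 = 53
A: 3·0+4·0+5·6 = 30 | 4·0+5·6 = 30
gcd(3,4,5,4,5) = 1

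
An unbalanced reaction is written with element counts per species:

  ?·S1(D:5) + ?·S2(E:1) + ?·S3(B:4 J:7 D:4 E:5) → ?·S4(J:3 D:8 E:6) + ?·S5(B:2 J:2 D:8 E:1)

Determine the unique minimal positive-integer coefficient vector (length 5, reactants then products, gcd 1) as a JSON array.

B: 4·0+3·0+1·4 = 4 | 1·0+2·2 = 4
J: 4·0+3·0+1·7 = 7 | 1·3+2·2 = 7
D: 4·5+3·0+1·4 = 24 | 1·8+2·8 = 24
E: 4·0+3·1+1·5 = 8 | 1·6+2·1 = 8
gcd(4,3,1,1,2) = 1

Coefficients: [4, 3, 1, 1, 2]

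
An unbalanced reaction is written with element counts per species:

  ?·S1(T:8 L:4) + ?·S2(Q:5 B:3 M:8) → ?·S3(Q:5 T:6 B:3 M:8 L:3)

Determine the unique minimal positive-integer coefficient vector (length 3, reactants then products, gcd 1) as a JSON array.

Q: 3·0+4·5 = 20 | 4·5 = 20
T: 3·8+4·0 = 24 | 4·6 = 24
B: 3·0+4·3 = 12 | 4·3 = 12
M: 3·0+4·8 = 32 | 4·8 = 32
L: 3·4+4·0 = 12 | 4·3 = 12
gcd(3,4,4) = 1

Coefficients: [3, 4, 4]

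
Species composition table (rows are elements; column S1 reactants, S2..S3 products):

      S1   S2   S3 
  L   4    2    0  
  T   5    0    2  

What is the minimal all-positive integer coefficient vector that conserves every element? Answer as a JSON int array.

Coefficients: [2, 4, 5]

L: 2·4 = 8 | 4·2+5·0 = 8
T: 2·5 = 10 | 4·0+5·2 = 10
gcd(2,4,5) = 1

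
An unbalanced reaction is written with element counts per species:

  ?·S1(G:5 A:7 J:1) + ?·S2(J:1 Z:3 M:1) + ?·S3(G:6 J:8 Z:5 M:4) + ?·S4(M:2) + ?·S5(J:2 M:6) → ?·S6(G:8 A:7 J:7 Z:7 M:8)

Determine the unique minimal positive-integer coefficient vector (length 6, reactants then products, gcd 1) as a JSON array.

Coefficients: [4, 6, 2, 6, 1, 4]

G: 4·5+6·0+2·6+6·0+1·0 = 32 | 4·8 = 32
A: 4·7+6·0+2·0+6·0+1·0 = 28 | 4·7 = 28
J: 4·1+6·1+2·8+6·0+1·2 = 28 | 4·7 = 28
Z: 4·0+6·3+2·5+6·0+1·0 = 28 | 4·7 = 28
M: 4·0+6·1+2·4+6·2+1·6 = 32 | 4·8 = 32
gcd(4,6,2,6,1,4) = 1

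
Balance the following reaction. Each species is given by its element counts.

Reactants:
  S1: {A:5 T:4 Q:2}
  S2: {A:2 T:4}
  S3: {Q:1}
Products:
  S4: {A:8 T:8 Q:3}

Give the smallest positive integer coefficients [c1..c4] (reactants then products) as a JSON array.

A: 4·5+2·2+1·0 = 24 | 3·8 = 24
T: 4·4+2·4+1·0 = 24 | 3·8 = 24
Q: 4·2+2·0+1·1 = 9 | 3·3 = 9
gcd(4,2,1,3) = 1

Coefficients: [4, 2, 1, 3]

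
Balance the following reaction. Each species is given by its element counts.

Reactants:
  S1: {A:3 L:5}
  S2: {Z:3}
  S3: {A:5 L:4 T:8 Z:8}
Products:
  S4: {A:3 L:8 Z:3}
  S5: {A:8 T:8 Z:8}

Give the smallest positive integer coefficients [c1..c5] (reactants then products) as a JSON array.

A: 4·3+3·0+1·5 = 17 | 3·3+1·8 = 17
L: 4·5+3·0+1·4 = 24 | 3·8+1·0 = 24
T: 4·0+3·0+1·8 = 8 | 3·0+1·8 = 8
Z: 4·0+3·3+1·8 = 17 | 3·3+1·8 = 17
gcd(4,3,1,3,1) = 1

Coefficients: [4, 3, 1, 3, 1]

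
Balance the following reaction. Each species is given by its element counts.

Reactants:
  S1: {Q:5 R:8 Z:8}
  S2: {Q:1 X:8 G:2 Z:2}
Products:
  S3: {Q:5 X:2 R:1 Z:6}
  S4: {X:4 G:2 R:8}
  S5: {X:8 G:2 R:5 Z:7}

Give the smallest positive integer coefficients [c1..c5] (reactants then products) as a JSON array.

Q: 5·5+5·1 = 30 | 6·5+3·0+2·0 = 30
X: 5·0+5·8 = 40 | 6·2+3·4+2·8 = 40
G: 5·0+5·2 = 10 | 6·0+3·2+2·2 = 10
R: 5·8+5·0 = 40 | 6·1+3·8+2·5 = 40
Z: 5·8+5·2 = 50 | 6·6+3·0+2·7 = 50
gcd(5,5,6,3,2) = 1

Coefficients: [5, 5, 6, 3, 2]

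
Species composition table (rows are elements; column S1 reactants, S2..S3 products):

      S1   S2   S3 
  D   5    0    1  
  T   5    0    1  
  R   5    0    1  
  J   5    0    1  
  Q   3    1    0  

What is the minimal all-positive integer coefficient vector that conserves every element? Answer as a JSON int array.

Coefficients: [1, 3, 5]

D: 1·5 = 5 | 3·0+5·1 = 5
T: 1·5 = 5 | 3·0+5·1 = 5
R: 1·5 = 5 | 3·0+5·1 = 5
J: 1·5 = 5 | 3·0+5·1 = 5
Q: 1·3 = 3 | 3·1+5·0 = 3
gcd(1,3,5) = 1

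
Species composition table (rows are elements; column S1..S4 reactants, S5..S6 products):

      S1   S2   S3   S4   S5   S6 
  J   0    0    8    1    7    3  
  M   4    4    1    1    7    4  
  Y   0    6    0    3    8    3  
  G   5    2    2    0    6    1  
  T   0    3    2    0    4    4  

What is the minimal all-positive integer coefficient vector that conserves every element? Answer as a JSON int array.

Coefficients: [3, 6, 5, 5, 6, 1]

J: 3·0+6·0+5·8+5·1 = 45 | 6·7+1·3 = 45
M: 3·4+6·4+5·1+5·1 = 46 | 6·7+1·4 = 46
Y: 3·0+6·6+5·0+5·3 = 51 | 6·8+1·3 = 51
G: 3·5+6·2+5·2+5·0 = 37 | 6·6+1·1 = 37
T: 3·0+6·3+5·2+5·0 = 28 | 6·4+1·4 = 28
gcd(3,6,5,5,6,1) = 1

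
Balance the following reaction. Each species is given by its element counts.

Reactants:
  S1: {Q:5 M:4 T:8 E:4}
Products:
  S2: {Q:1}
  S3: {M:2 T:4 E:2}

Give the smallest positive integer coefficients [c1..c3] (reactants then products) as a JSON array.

Q: 1·5 = 5 | 5·1+2·0 = 5
M: 1·4 = 4 | 5·0+2·2 = 4
T: 1·8 = 8 | 5·0+2·4 = 8
E: 1·4 = 4 | 5·0+2·2 = 4
gcd(1,5,2) = 1

Coefficients: [1, 5, 2]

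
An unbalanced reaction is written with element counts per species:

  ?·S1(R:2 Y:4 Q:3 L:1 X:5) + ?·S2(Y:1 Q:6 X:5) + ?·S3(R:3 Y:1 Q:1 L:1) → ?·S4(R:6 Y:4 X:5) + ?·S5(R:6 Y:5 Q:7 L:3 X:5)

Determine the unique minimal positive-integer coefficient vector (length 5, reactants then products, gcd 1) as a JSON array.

Coefficients: [3, 1, 6, 1, 3]

R: 3·2+1·0+6·3 = 24 | 1·6+3·6 = 24
Y: 3·4+1·1+6·1 = 19 | 1·4+3·5 = 19
Q: 3·3+1·6+6·1 = 21 | 1·0+3·7 = 21
L: 3·1+1·0+6·1 = 9 | 1·0+3·3 = 9
X: 3·5+1·5+6·0 = 20 | 1·5+3·5 = 20
gcd(3,1,6,1,3) = 1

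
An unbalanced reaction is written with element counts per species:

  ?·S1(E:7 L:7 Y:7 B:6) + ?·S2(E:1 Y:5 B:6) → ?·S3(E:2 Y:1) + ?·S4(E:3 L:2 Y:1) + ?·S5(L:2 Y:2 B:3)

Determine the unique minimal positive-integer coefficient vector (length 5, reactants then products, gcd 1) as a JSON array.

Coefficients: [2, 1, 6, 1, 6]

E: 2·7+1·1 = 15 | 6·2+1·3+6·0 = 15
L: 2·7+1·0 = 14 | 6·0+1·2+6·2 = 14
Y: 2·7+1·5 = 19 | 6·1+1·1+6·2 = 19
B: 2·6+1·6 = 18 | 6·0+1·0+6·3 = 18
gcd(2,1,6,1,6) = 1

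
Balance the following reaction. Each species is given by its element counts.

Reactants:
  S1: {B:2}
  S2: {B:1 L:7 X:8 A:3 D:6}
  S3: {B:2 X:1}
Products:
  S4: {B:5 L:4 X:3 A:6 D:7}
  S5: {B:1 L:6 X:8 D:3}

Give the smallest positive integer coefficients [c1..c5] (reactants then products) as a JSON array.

Coefficients: [6, 6, 1, 3, 5]

B: 6·2+6·1+1·2 = 20 | 3·5+5·1 = 20
L: 6·0+6·7+1·0 = 42 | 3·4+5·6 = 42
X: 6·0+6·8+1·1 = 49 | 3·3+5·8 = 49
A: 6·0+6·3+1·0 = 18 | 3·6+5·0 = 18
D: 6·0+6·6+1·0 = 36 | 3·7+5·3 = 36
gcd(6,6,1,3,5) = 1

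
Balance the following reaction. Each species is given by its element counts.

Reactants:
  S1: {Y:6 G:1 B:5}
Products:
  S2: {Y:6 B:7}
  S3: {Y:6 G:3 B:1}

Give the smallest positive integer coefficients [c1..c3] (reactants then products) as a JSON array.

Coefficients: [3, 2, 1]

Y: 3·6 = 18 | 2·6+1·6 = 18
G: 3·1 = 3 | 2·0+1·3 = 3
B: 3·5 = 15 | 2·7+1·1 = 15
gcd(3,2,1) = 1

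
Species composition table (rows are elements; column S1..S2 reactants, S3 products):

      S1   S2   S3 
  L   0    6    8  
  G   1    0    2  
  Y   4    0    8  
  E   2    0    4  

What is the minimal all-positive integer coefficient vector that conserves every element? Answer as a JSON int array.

L: 6·0+4·6 = 24 | 3·8 = 24
G: 6·1+4·0 = 6 | 3·2 = 6
Y: 6·4+4·0 = 24 | 3·8 = 24
E: 6·2+4·0 = 12 | 3·4 = 12
gcd(6,4,3) = 1

Coefficients: [6, 4, 3]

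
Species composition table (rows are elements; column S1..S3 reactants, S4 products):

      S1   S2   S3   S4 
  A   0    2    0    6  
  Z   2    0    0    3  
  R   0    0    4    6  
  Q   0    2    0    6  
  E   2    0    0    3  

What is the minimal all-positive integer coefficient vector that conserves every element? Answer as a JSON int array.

A: 3·0+6·2+3·0 = 12 | 2·6 = 12
Z: 3·2+6·0+3·0 = 6 | 2·3 = 6
R: 3·0+6·0+3·4 = 12 | 2·6 = 12
Q: 3·0+6·2+3·0 = 12 | 2·6 = 12
E: 3·2+6·0+3·0 = 6 | 2·3 = 6
gcd(3,6,3,2) = 1

Coefficients: [3, 6, 3, 2]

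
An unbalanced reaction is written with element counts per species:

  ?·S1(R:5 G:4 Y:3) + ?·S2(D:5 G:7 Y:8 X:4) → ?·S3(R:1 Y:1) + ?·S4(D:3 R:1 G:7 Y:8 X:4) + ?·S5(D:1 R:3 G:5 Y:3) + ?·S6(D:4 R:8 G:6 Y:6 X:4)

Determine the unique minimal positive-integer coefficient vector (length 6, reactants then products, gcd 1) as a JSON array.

D: 6·0+3·5 = 15 | 5·0+2·3+5·1+1·4 = 15
R: 6·5+3·0 = 30 | 5·1+2·1+5·3+1·8 = 30
G: 6·4+3·7 = 45 | 5·0+2·7+5·5+1·6 = 45
Y: 6·3+3·8 = 42 | 5·1+2·8+5·3+1·6 = 42
X: 6·0+3·4 = 12 | 5·0+2·4+5·0+1·4 = 12
gcd(6,3,5,2,5,1) = 1

Coefficients: [6, 3, 5, 2, 5, 1]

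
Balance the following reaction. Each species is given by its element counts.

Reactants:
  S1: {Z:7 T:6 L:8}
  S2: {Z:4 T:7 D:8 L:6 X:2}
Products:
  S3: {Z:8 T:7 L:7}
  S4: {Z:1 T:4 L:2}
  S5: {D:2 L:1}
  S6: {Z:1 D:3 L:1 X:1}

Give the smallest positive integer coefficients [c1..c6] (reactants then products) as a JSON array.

Coefficients: [1, 3, 1, 5, 3, 6]

Z: 1·7+3·4 = 19 | 1·8+5·1+3·0+6·1 = 19
T: 1·6+3·7 = 27 | 1·7+5·4+3·0+6·0 = 27
D: 1·0+3·8 = 24 | 1·0+5·0+3·2+6·3 = 24
L: 1·8+3·6 = 26 | 1·7+5·2+3·1+6·1 = 26
X: 1·0+3·2 = 6 | 1·0+5·0+3·0+6·1 = 6
gcd(1,3,1,5,3,6) = 1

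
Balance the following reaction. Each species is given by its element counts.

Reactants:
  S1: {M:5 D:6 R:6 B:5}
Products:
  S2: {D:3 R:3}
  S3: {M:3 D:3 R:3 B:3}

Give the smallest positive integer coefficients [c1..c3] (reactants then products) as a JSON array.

M: 3·5 = 15 | 1·0+5·3 = 15
D: 3·6 = 18 | 1·3+5·3 = 18
R: 3·6 = 18 | 1·3+5·3 = 18
B: 3·5 = 15 | 1·0+5·3 = 15
gcd(3,1,5) = 1

Coefficients: [3, 1, 5]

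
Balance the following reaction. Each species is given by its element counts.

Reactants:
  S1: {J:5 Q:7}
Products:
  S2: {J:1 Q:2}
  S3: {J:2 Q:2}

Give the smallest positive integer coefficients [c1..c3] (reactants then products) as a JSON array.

J: 2·5 = 10 | 4·1+3·2 = 10
Q: 2·7 = 14 | 4·2+3·2 = 14
gcd(2,4,3) = 1

Coefficients: [2, 4, 3]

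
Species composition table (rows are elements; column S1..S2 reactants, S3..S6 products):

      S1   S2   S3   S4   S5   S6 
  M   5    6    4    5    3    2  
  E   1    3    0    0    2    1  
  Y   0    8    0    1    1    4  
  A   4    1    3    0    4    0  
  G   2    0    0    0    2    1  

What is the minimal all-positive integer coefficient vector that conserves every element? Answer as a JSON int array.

Coefficients: [6, 2, 2, 3, 5, 2]

M: 6·5+2·6 = 42 | 2·4+3·5+5·3+2·2 = 42
E: 6·1+2·3 = 12 | 2·0+3·0+5·2+2·1 = 12
Y: 6·0+2·8 = 16 | 2·0+3·1+5·1+2·4 = 16
A: 6·4+2·1 = 26 | 2·3+3·0+5·4+2·0 = 26
G: 6·2+2·0 = 12 | 2·0+3·0+5·2+2·1 = 12
gcd(6,2,2,3,5,2) = 1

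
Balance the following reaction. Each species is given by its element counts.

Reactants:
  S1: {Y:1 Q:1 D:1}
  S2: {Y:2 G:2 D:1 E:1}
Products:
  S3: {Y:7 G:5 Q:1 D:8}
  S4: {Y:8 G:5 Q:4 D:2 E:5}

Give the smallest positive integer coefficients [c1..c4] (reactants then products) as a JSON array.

Y: 5·1+5·2 = 15 | 1·7+1·8 = 15
G: 5·0+5·2 = 10 | 1·5+1·5 = 10
Q: 5·1+5·0 = 5 | 1·1+1·4 = 5
D: 5·1+5·1 = 10 | 1·8+1·2 = 10
E: 5·0+5·1 = 5 | 1·0+1·5 = 5
gcd(5,5,1,1) = 1

Coefficients: [5, 5, 1, 1]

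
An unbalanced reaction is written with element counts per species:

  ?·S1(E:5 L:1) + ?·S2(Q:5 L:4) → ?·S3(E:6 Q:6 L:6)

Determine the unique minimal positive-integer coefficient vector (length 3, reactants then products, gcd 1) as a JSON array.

Coefficients: [6, 6, 5]

E: 6·5+6·0 = 30 | 5·6 = 30
Q: 6·0+6·5 = 30 | 5·6 = 30
L: 6·1+6·4 = 30 | 5·6 = 30
gcd(6,6,5) = 1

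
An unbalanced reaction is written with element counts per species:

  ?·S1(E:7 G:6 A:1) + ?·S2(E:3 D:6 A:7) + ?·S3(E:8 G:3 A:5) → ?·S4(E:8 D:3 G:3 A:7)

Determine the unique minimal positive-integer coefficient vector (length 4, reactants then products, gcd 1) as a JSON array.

E: 1·7+3·3+4·8 = 48 | 6·8 = 48
D: 1·0+3·6+4·0 = 18 | 6·3 = 18
G: 1·6+3·0+4·3 = 18 | 6·3 = 18
A: 1·1+3·7+4·5 = 42 | 6·7 = 42
gcd(1,3,4,6) = 1

Coefficients: [1, 3, 4, 6]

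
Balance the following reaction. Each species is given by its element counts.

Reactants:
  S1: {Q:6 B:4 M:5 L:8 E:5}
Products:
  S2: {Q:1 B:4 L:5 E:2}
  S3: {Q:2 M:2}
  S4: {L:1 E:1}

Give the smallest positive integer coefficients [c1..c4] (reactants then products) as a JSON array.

Coefficients: [2, 2, 5, 6]

Q: 2·6 = 12 | 2·1+5·2+6·0 = 12
B: 2·4 = 8 | 2·4+5·0+6·0 = 8
M: 2·5 = 10 | 2·0+5·2+6·0 = 10
L: 2·8 = 16 | 2·5+5·0+6·1 = 16
E: 2·5 = 10 | 2·2+5·0+6·1 = 10
gcd(2,2,5,6) = 1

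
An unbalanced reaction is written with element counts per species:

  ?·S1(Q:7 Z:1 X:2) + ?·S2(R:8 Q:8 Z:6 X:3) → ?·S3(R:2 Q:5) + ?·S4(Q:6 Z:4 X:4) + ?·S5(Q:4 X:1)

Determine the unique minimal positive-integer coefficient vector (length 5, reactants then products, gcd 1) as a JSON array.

R: 6·0+1·8 = 8 | 4·2+3·0+3·0 = 8
Q: 6·7+1·8 = 50 | 4·5+3·6+3·4 = 50
Z: 6·1+1·6 = 12 | 4·0+3·4+3·0 = 12
X: 6·2+1·3 = 15 | 4·0+3·4+3·1 = 15
gcd(6,1,4,3,3) = 1

Coefficients: [6, 1, 4, 3, 3]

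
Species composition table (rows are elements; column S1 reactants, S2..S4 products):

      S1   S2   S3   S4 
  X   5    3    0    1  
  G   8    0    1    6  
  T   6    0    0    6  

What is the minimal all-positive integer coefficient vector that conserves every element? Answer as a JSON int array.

Coefficients: [3, 4, 6, 3]

X: 3·5 = 15 | 4·3+6·0+3·1 = 15
G: 3·8 = 24 | 4·0+6·1+3·6 = 24
T: 3·6 = 18 | 4·0+6·0+3·6 = 18
gcd(3,4,6,3) = 1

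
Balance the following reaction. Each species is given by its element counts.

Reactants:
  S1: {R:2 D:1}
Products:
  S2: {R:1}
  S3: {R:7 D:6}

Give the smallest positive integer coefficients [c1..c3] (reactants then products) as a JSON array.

Coefficients: [6, 5, 1]

R: 6·2 = 12 | 5·1+1·7 = 12
D: 6·1 = 6 | 5·0+1·6 = 6
gcd(6,5,1) = 1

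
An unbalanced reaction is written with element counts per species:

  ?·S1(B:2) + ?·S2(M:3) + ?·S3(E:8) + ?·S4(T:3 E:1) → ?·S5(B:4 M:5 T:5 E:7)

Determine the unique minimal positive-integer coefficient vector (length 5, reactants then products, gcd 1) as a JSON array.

B: 6·2+5·0+2·0+5·0 = 12 | 3·4 = 12
M: 6·0+5·3+2·0+5·0 = 15 | 3·5 = 15
T: 6·0+5·0+2·0+5·3 = 15 | 3·5 = 15
E: 6·0+5·0+2·8+5·1 = 21 | 3·7 = 21
gcd(6,5,2,5,3) = 1

Coefficients: [6, 5, 2, 5, 3]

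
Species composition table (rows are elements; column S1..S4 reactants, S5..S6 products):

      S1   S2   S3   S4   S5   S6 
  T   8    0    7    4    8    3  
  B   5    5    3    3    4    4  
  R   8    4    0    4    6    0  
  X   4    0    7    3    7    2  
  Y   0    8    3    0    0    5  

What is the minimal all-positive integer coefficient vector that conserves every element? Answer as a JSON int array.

Coefficients: [1, 1, 4, 6, 6, 4]

T: 1·8+1·0+4·7+6·4 = 60 | 6·8+4·3 = 60
B: 1·5+1·5+4·3+6·3 = 40 | 6·4+4·4 = 40
R: 1·8+1·4+4·0+6·4 = 36 | 6·6+4·0 = 36
X: 1·4+1·0+4·7+6·3 = 50 | 6·7+4·2 = 50
Y: 1·0+1·8+4·3+6·0 = 20 | 6·0+4·5 = 20
gcd(1,1,4,6,6,4) = 1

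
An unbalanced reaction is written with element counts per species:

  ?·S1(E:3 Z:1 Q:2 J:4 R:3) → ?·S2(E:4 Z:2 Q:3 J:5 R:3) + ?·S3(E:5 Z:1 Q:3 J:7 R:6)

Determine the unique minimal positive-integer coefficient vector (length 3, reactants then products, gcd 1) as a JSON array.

E: 3·3 = 9 | 1·4+1·5 = 9
Z: 3·1 = 3 | 1·2+1·1 = 3
Q: 3·2 = 6 | 1·3+1·3 = 6
J: 3·4 = 12 | 1·5+1·7 = 12
R: 3·3 = 9 | 1·3+1·6 = 9
gcd(3,1,1) = 1

Coefficients: [3, 1, 1]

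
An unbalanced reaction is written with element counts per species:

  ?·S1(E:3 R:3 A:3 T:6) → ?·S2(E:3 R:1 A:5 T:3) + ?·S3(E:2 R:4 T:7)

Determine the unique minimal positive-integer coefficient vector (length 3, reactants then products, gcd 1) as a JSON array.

Coefficients: [5, 3, 3]

E: 5·3 = 15 | 3·3+3·2 = 15
R: 5·3 = 15 | 3·1+3·4 = 15
A: 5·3 = 15 | 3·5+3·0 = 15
T: 5·6 = 30 | 3·3+3·7 = 30
gcd(5,3,3) = 1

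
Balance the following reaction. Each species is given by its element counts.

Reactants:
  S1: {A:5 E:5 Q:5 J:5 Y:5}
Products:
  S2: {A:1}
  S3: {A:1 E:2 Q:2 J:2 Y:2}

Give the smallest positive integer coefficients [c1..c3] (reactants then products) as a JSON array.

Coefficients: [2, 5, 5]

A: 2·5 = 10 | 5·1+5·1 = 10
E: 2·5 = 10 | 5·0+5·2 = 10
Q: 2·5 = 10 | 5·0+5·2 = 10
J: 2·5 = 10 | 5·0+5·2 = 10
Y: 2·5 = 10 | 5·0+5·2 = 10
gcd(2,5,5) = 1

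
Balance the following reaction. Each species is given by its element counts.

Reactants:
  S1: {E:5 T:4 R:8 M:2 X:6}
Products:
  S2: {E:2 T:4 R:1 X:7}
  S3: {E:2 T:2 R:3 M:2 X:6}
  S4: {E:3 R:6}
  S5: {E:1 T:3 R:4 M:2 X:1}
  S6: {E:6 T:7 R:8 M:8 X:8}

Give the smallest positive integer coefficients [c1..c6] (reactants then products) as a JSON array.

Coefficients: [6, 3, 1, 5, 1, 1]

E: 6·5 = 30 | 3·2+1·2+5·3+1·1+1·6 = 30
T: 6·4 = 24 | 3·4+1·2+5·0+1·3+1·7 = 24
R: 6·8 = 48 | 3·1+1·3+5·6+1·4+1·8 = 48
M: 6·2 = 12 | 3·0+1·2+5·0+1·2+1·8 = 12
X: 6·6 = 36 | 3·7+1·6+5·0+1·1+1·8 = 36
gcd(6,3,1,5,1,1) = 1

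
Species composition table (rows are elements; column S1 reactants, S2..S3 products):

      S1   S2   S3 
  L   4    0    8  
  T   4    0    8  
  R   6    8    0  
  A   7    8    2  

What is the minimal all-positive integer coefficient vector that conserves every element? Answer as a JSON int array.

L: 4·4 = 16 | 3·0+2·8 = 16
T: 4·4 = 16 | 3·0+2·8 = 16
R: 4·6 = 24 | 3·8+2·0 = 24
A: 4·7 = 28 | 3·8+2·2 = 28
gcd(4,3,2) = 1

Coefficients: [4, 3, 2]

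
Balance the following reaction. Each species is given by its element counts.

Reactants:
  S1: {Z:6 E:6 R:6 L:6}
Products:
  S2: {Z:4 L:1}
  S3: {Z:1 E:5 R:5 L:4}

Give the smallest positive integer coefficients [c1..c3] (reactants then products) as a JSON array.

Z: 5·6 = 30 | 6·4+6·1 = 30
E: 5·6 = 30 | 6·0+6·5 = 30
R: 5·6 = 30 | 6·0+6·5 = 30
L: 5·6 = 30 | 6·1+6·4 = 30
gcd(5,6,6) = 1

Coefficients: [5, 6, 6]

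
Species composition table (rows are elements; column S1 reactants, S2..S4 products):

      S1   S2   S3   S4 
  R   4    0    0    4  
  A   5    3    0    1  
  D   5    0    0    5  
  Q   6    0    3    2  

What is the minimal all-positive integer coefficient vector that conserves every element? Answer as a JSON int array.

R: 3·4 = 12 | 4·0+4·0+3·4 = 12
A: 3·5 = 15 | 4·3+4·0+3·1 = 15
D: 3·5 = 15 | 4·0+4·0+3·5 = 15
Q: 3·6 = 18 | 4·0+4·3+3·2 = 18
gcd(3,4,4,3) = 1

Coefficients: [3, 4, 4, 3]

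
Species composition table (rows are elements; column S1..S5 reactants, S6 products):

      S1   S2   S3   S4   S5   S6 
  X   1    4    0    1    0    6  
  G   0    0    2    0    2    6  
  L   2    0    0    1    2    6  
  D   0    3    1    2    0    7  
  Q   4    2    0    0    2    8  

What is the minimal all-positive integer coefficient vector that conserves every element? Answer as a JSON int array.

Coefficients: [2, 3, 4, 4, 5, 3]

X: 2·1+3·4+4·0+4·1+5·0 = 18 | 3·6 = 18
G: 2·0+3·0+4·2+4·0+5·2 = 18 | 3·6 = 18
L: 2·2+3·0+4·0+4·1+5·2 = 18 | 3·6 = 18
D: 2·0+3·3+4·1+4·2+5·0 = 21 | 3·7 = 21
Q: 2·4+3·2+4·0+4·0+5·2 = 24 | 3·8 = 24
gcd(2,3,4,4,5,3) = 1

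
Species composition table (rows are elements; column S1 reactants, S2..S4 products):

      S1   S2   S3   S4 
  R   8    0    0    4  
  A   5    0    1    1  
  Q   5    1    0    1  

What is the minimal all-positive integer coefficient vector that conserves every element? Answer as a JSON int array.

Coefficients: [1, 3, 3, 2]

R: 1·8 = 8 | 3·0+3·0+2·4 = 8
A: 1·5 = 5 | 3·0+3·1+2·1 = 5
Q: 1·5 = 5 | 3·1+3·0+2·1 = 5
gcd(1,3,3,2) = 1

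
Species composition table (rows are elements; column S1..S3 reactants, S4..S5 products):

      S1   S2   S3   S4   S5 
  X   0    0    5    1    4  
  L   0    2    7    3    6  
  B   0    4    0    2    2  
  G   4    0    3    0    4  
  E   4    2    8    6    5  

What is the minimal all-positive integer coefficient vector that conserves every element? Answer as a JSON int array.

X: 1·0+4·0+4·5 = 20 | 4·1+4·4 = 20
L: 1·0+4·2+4·7 = 36 | 4·3+4·6 = 36
B: 1·0+4·4+4·0 = 16 | 4·2+4·2 = 16
G: 1·4+4·0+4·3 = 16 | 4·0+4·4 = 16
E: 1·4+4·2+4·8 = 44 | 4·6+4·5 = 44
gcd(1,4,4,4,4) = 1

Coefficients: [1, 4, 4, 4, 4]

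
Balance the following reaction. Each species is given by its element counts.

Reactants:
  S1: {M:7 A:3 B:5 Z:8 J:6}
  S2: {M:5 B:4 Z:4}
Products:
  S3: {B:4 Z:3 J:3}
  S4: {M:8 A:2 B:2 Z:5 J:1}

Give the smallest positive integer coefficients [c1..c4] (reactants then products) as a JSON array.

M: 2·7+2·5 = 24 | 3·0+3·8 = 24
A: 2·3+2·0 = 6 | 3·0+3·2 = 6
B: 2·5+2·4 = 18 | 3·4+3·2 = 18
Z: 2·8+2·4 = 24 | 3·3+3·5 = 24
J: 2·6+2·0 = 12 | 3·3+3·1 = 12
gcd(2,2,3,3) = 1

Coefficients: [2, 2, 3, 3]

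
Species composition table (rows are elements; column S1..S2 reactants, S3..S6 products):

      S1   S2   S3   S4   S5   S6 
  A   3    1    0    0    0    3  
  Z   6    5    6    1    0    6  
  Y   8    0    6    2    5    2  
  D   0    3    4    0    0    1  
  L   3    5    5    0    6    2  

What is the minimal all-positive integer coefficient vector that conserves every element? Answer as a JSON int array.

Coefficients: [4, 3, 1, 3, 2, 5]

A: 4·3+3·1 = 15 | 1·0+3·0+2·0+5·3 = 15
Z: 4·6+3·5 = 39 | 1·6+3·1+2·0+5·6 = 39
Y: 4·8+3·0 = 32 | 1·6+3·2+2·5+5·2 = 32
D: 4·0+3·3 = 9 | 1·4+3·0+2·0+5·1 = 9
L: 4·3+3·5 = 27 | 1·5+3·0+2·6+5·2 = 27
gcd(4,3,1,3,2,5) = 1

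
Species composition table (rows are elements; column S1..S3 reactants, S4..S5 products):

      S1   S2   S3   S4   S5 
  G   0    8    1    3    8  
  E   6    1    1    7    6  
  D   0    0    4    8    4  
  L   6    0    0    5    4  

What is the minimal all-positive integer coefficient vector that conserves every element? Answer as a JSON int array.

G: 3·0+2·8+6·1 = 22 | 2·3+2·8 = 22
E: 3·6+2·1+6·1 = 26 | 2·7+2·6 = 26
D: 3·0+2·0+6·4 = 24 | 2·8+2·4 = 24
L: 3·6+2·0+6·0 = 18 | 2·5+2·4 = 18
gcd(3,2,6,2,2) = 1

Coefficients: [3, 2, 6, 2, 2]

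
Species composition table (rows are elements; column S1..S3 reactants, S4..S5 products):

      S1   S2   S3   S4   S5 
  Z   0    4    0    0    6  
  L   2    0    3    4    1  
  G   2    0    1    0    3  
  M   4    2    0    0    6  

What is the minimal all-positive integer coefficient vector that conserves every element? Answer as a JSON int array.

Coefficients: [3, 6, 6, 5, 4]

Z: 3·0+6·4+6·0 = 24 | 5·0+4·6 = 24
L: 3·2+6·0+6·3 = 24 | 5·4+4·1 = 24
G: 3·2+6·0+6·1 = 12 | 5·0+4·3 = 12
M: 3·4+6·2+6·0 = 24 | 5·0+4·6 = 24
gcd(3,6,6,5,4) = 1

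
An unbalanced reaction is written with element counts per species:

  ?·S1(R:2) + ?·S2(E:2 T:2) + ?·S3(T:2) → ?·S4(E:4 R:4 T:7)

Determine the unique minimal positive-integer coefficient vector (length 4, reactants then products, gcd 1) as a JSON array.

E: 4·0+4·2+3·0 = 8 | 2·4 = 8
R: 4·2+4·0+3·0 = 8 | 2·4 = 8
T: 4·0+4·2+3·2 = 14 | 2·7 = 14
gcd(4,4,3,2) = 1

Coefficients: [4, 4, 3, 2]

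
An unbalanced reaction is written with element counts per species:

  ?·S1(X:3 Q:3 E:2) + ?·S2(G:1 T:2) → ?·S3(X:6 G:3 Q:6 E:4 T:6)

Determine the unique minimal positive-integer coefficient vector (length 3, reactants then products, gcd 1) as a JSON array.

X: 2·3+3·0 = 6 | 1·6 = 6
G: 2·0+3·1 = 3 | 1·3 = 3
Q: 2·3+3·0 = 6 | 1·6 = 6
E: 2·2+3·0 = 4 | 1·4 = 4
T: 2·0+3·2 = 6 | 1·6 = 6
gcd(2,3,1) = 1

Coefficients: [2, 3, 1]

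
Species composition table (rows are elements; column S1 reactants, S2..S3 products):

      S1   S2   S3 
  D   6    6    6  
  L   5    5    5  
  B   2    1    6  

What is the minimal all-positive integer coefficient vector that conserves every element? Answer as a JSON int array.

Coefficients: [5, 4, 1]

D: 5·6 = 30 | 4·6+1·6 = 30
L: 5·5 = 25 | 4·5+1·5 = 25
B: 5·2 = 10 | 4·1+1·6 = 10
gcd(5,4,1) = 1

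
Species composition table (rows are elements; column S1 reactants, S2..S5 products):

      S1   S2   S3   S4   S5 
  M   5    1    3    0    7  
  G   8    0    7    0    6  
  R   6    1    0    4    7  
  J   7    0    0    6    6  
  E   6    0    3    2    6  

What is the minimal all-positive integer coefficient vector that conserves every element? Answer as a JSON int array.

M: 6·5 = 30 | 5·1+6·3+6·0+1·7 = 30
G: 6·8 = 48 | 5·0+6·7+6·0+1·6 = 48
R: 6·6 = 36 | 5·1+6·0+6·4+1·7 = 36
J: 6·7 = 42 | 5·0+6·0+6·6+1·6 = 42
E: 6·6 = 36 | 5·0+6·3+6·2+1·6 = 36
gcd(6,5,6,6,1) = 1

Coefficients: [6, 5, 6, 6, 1]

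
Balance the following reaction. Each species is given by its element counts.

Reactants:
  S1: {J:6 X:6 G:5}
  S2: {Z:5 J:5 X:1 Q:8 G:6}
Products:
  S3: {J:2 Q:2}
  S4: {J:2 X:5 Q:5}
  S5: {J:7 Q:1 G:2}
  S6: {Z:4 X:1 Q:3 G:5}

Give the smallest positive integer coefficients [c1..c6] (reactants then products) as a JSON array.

Z: 1·0+4·5 = 20 | 5·0+1·0+2·0+5·4 = 20
J: 1·6+4·5 = 26 | 5·2+1·2+2·7+5·0 = 26
X: 1·6+4·1 = 10 | 5·0+1·5+2·0+5·1 = 10
Q: 1·0+4·8 = 32 | 5·2+1·5+2·1+5·3 = 32
G: 1·5+4·6 = 29 | 5·0+1·0+2·2+5·5 = 29
gcd(1,4,5,1,2,5) = 1

Coefficients: [1, 4, 5, 1, 2, 5]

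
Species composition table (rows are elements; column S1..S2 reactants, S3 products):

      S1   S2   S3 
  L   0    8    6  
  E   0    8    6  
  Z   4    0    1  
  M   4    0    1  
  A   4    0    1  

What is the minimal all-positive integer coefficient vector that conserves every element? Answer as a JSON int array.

L: 1·0+3·8 = 24 | 4·6 = 24
E: 1·0+3·8 = 24 | 4·6 = 24
Z: 1·4+3·0 = 4 | 4·1 = 4
M: 1·4+3·0 = 4 | 4·1 = 4
A: 1·4+3·0 = 4 | 4·1 = 4
gcd(1,3,4) = 1

Coefficients: [1, 3, 4]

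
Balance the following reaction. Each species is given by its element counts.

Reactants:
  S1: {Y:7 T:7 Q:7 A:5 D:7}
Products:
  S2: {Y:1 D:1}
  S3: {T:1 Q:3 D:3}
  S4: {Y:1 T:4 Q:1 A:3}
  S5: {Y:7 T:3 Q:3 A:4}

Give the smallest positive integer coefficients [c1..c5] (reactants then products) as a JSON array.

Coefficients: [2, 5, 3, 2, 1]

Y: 2·7 = 14 | 5·1+3·0+2·1+1·7 = 14
T: 2·7 = 14 | 5·0+3·1+2·4+1·3 = 14
Q: 2·7 = 14 | 5·0+3·3+2·1+1·3 = 14
A: 2·5 = 10 | 5·0+3·0+2·3+1·4 = 10
D: 2·7 = 14 | 5·1+3·3+2·0+1·0 = 14
gcd(2,5,3,2,1) = 1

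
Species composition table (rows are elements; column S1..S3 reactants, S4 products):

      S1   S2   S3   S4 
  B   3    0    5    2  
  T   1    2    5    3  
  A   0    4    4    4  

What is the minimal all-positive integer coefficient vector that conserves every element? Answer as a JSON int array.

Coefficients: [1, 3, 1, 4]

B: 1·3+3·0+1·5 = 8 | 4·2 = 8
T: 1·1+3·2+1·5 = 12 | 4·3 = 12
A: 1·0+3·4+1·4 = 16 | 4·4 = 16
gcd(1,3,1,4) = 1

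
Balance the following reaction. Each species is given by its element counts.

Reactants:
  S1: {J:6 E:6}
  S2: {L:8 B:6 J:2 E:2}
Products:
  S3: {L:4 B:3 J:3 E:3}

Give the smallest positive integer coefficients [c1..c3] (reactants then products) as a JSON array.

Coefficients: [2, 3, 6]

L: 2·0+3·8 = 24 | 6·4 = 24
B: 2·0+3·6 = 18 | 6·3 = 18
J: 2·6+3·2 = 18 | 6·3 = 18
E: 2·6+3·2 = 18 | 6·3 = 18
gcd(2,3,6) = 1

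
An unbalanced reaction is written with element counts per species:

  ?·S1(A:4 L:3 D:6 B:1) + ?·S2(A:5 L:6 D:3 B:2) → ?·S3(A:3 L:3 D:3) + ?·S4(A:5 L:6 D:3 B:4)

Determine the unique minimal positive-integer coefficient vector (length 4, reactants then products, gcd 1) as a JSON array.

Coefficients: [2, 5, 6, 3]

A: 2·4+5·5 = 33 | 6·3+3·5 = 33
L: 2·3+5·6 = 36 | 6·3+3·6 = 36
D: 2·6+5·3 = 27 | 6·3+3·3 = 27
B: 2·1+5·2 = 12 | 6·0+3·4 = 12
gcd(2,5,6,3) = 1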